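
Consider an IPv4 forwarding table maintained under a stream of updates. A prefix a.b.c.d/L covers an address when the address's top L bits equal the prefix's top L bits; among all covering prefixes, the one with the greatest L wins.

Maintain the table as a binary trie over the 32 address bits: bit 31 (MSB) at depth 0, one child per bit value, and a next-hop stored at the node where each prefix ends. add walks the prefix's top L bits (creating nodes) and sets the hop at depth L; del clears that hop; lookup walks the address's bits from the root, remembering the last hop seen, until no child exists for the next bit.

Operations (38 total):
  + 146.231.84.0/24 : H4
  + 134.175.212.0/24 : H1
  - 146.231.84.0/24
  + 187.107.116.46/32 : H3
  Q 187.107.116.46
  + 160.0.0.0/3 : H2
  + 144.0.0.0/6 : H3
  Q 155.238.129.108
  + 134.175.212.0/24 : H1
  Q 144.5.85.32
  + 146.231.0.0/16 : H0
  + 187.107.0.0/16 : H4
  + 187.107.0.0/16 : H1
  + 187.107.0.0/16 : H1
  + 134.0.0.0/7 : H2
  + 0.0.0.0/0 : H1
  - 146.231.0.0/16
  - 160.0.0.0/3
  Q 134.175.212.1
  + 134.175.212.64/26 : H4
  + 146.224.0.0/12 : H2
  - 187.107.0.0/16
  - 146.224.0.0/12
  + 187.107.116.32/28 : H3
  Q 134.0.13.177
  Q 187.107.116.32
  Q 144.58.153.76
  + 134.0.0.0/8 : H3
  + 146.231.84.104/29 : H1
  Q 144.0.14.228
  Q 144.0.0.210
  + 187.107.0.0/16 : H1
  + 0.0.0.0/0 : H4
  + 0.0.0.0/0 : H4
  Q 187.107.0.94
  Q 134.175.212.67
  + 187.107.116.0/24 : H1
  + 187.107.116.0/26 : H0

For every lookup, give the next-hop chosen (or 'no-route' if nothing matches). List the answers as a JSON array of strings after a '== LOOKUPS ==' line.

Apply in order:
  + 146.231.84.0/24 (H4) depth=24
  + 134.175.212.0/24 (H1) depth=24
  - 146.231.84.0/24 clear@24
  + 187.107.116.46/32 (H3) depth=32
  Q 187.107.116.46: descend 10111011011010110111010000101110 ; hops seen [H3] ; pick H3
  + 160.0.0.0/3 (H2) depth=3
  + 144.0.0.0/6 (H3) depth=6
  Q 155.238.129.108: descend 1001 ; hops seen [∅] ; pick no-route
  + 134.175.212.0/24 (H1) depth=24
  Q 144.5.85.32: descend 100100 ; hops seen [H3] ; pick H3
  + 146.231.0.0/16 (H0) depth=16
  + 187.107.0.0/16 (H4) depth=16
  + 187.107.0.0/16 (H1) depth=16
  + 187.107.0.0/16 (H1) depth=16
  + 134.0.0.0/7 (H2) depth=7
  + 0.0.0.0/0 (H1) depth=0
  - 146.231.0.0/16 clear@16
  - 160.0.0.0/3 clear@3
  Q 134.175.212.1: descend 100001101010111111010100 ; hops seen [H1,H2,H1] ; pick H1
  + 134.175.212.64/26 (H4) depth=26
  + 146.224.0.0/12 (H2) depth=12
  - 187.107.0.0/16 clear@16
  - 146.224.0.0/12 clear@12
  + 187.107.116.32/28 (H3) depth=28
  Q 134.0.13.177: descend 10000110 ; hops seen [H1,H2] ; pick H2
  Q 187.107.116.32: descend 1011101101101011011101000010 ; hops seen [H1,H3] ; pick H3
  Q 144.58.153.76: descend 100100 ; hops seen [H1,H3] ; pick H3
  + 134.0.0.0/8 (H3) depth=8
  + 146.231.84.104/29 (H1) depth=29
  Q 144.0.14.228: descend 100100 ; hops seen [H1,H3] ; pick H3
  Q 144.0.0.210: descend 100100 ; hops seen [H1,H3] ; pick H3
  + 187.107.0.0/16 (H1) depth=16
  + 0.0.0.0/0 (H4) depth=0
  + 0.0.0.0/0 (H4) depth=0
  Q 187.107.0.94: descend 10111011011010110 ; hops seen [H4,H1] ; pick H1
  Q 134.175.212.67: descend 10000110101011111101010001 ; hops seen [H4,H2,H3,H1,H4] ; pick H4
  + 187.107.116.0/24 (H1) depth=24
  + 187.107.116.0/26 (H0) depth=26

== LOOKUPS ==
["H3","no-route","H3","H1","H2","H3","H3","H3","H3","H1","H4"]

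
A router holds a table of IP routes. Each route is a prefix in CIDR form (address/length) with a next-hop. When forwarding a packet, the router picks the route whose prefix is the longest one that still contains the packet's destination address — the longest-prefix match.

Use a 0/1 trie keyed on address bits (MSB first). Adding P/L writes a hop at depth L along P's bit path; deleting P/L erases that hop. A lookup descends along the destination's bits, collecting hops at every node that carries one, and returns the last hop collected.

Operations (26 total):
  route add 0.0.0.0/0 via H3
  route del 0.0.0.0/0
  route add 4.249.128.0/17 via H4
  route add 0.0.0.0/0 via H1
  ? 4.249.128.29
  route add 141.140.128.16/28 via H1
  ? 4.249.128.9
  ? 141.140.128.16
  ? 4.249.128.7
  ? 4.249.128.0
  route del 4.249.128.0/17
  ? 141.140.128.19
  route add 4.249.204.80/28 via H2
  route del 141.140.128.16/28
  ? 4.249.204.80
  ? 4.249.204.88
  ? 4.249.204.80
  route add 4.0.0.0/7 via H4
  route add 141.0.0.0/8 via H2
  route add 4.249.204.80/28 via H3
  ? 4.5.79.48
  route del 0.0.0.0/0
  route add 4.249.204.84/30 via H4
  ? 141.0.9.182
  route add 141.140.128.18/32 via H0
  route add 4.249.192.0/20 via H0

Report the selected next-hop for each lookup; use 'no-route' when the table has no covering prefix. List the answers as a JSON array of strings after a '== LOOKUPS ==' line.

Apply in order:
  + 0.0.0.0/0 (H3) depth=0
  del 0.0.0.0/0 (clear depth 0)
  + 4.249.128.0/17 (H4) depth=17
  + 0.0.0.0/0 (H1) depth=0
  ? 4.249.128.29  path d0:H1→d1:-→d2:-→d3:-→d4:-→d5:-→d6:-→d7:-→d8:-→d9:-→d10:-→d11:-→d12:-→d13:-→d14:-→d15:-→d16:-→d17:H4  best=H4
  + 141.140.128.16/28 (H1) depth=28
  ? 4.249.128.9  path d0:H1→d1:-→d2:-→d3:-→d4:-→d5:-→d6:-→d7:-→d8:-→d9:-→d10:-→d11:-→d12:-→d13:-→d14:-→d15:-→d16:-→d17:H4  best=H4
  ? 141.140.128.16  path d0:H1→d1:-→d2:-→d3:-→d4:-→d5:-→d6:-→d7:-→d8:-→d9:-→d10:-→d11:-→d12:-→d13:-→d14:-→d15:-→d16:-→d17:-→d18:-→d19:-→d20:-→d21:-→d22:-→d23:-→d24:-→d25:-→d26:-→d27:-→d28:H1  best=H1
  ? 4.249.128.7  path d0:H1→d1:-→d2:-→d3:-→d4:-→d5:-→d6:-→d7:-→d8:-→d9:-→d10:-→d11:-→d12:-→d13:-→d14:-→d15:-→d16:-→d17:H4  best=H4
  ? 4.249.128.0  path d0:H1→d1:-→d2:-→d3:-→d4:-→d5:-→d6:-→d7:-→d8:-→d9:-→d10:-→d11:-→d12:-→d13:-→d14:-→d15:-→d16:-→d17:H4  best=H4
  del 4.249.128.0/17 (clear depth 17)
  ? 141.140.128.19  path d0:H1→d1:-→d2:-→d3:-→d4:-→d5:-→d6:-→d7:-→d8:-→d9:-→d10:-→d11:-→d12:-→d13:-→d14:-→d15:-→d16:-→d17:-→d18:-→d19:-→d20:-→d21:-→d22:-→d23:-→d24:-→d25:-→d26:-→d27:-→d28:H1  best=H1
  + 4.249.204.80/28 (H2) depth=28
  del 141.140.128.16/28 (clear depth 28)
  ? 4.249.204.80  path d0:H1→d1:-→d2:-→d3:-→d4:-→d5:-→d6:-→d7:-→d8:-→d9:-→d10:-→d11:-→d12:-→d13:-→d14:-→d15:-→d16:-→d17:-→d18:-→d19:-→d20:-→d21:-→d22:-→d23:-→d24:-→d25:-→d26:-→d27:-→d28:H2  best=H2
  ? 4.249.204.88  path d0:H1→d1:-→d2:-→d3:-→d4:-→d5:-→d6:-→d7:-→d8:-→d9:-→d10:-→d11:-→d12:-→d13:-→d14:-→d15:-→d16:-→d17:-→d18:-→d19:-→d20:-→d21:-→d22:-→d23:-→d24:-→d25:-→d26:-→d27:-→d28:H2  best=H2
  ? 4.249.204.80  path d0:H1→d1:-→d2:-→d3:-→d4:-→d5:-→d6:-→d7:-→d8:-→d9:-→d10:-→d11:-→d12:-→d13:-→d14:-→d15:-→d16:-→d17:-→d18:-→d19:-→d20:-→d21:-→d22:-→d23:-→d24:-→d25:-→d26:-→d27:-→d28:H2  best=H2
  + 4.0.0.0/7 (H4) depth=7
  + 141.0.0.0/8 (H2) depth=8
  + 4.249.204.80/28 (H3) depth=28
  ? 4.5.79.48  path d0:H1→d1:-→d2:-→d3:-→d4:-→d5:-→d6:-→d7:H4→d8:-  best=H4
  del 0.0.0.0/0 (clear depth 0)
  + 4.249.204.84/30 (H4) depth=30
  ? 141.0.9.182  path d0:-→d1:-→d2:-→d3:-→d4:-→d5:-→d6:-→d7:-→d8:H2  best=H2
  + 141.140.128.18/32 (H0) depth=32
  + 4.249.192.0/20 (H0) depth=20

== LOOKUPS ==
["H4","H4","H1","H4","H4","H1","H2","H2","H2","H4","H2"]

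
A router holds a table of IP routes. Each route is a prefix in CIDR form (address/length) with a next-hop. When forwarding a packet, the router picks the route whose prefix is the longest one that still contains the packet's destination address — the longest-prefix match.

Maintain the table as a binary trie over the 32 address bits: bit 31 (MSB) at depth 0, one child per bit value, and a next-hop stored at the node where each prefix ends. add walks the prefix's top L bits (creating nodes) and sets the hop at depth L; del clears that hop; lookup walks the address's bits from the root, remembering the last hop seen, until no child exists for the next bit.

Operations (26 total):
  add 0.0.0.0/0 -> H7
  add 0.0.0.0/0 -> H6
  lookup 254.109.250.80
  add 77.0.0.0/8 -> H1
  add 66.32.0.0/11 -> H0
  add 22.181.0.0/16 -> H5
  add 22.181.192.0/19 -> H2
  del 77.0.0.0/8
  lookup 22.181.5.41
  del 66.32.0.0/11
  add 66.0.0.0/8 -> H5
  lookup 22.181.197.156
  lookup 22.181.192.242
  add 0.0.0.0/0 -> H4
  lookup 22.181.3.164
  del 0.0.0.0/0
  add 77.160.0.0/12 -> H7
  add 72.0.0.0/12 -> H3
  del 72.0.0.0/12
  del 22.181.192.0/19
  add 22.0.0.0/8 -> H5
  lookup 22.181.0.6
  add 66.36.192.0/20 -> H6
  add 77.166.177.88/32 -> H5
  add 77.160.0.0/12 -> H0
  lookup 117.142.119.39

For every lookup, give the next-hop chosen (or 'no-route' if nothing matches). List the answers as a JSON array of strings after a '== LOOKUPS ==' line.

Apply in order:
  + 0.0.0.0/0 (H7) depth=0
  + 0.0.0.0/0 (H6) depth=0
  ? 254.109.250.80  path d0:H6  best=H6
  + 77.0.0.0/8 (H1) depth=8
  + 66.32.0.0/11 (H0) depth=11
  + 22.181.0.0/16 (H5) depth=16
  + 22.181.192.0/19 (H2) depth=19
  del 77.0.0.0/8 (clear depth 8)
  ? 22.181.5.41  path d0:H6→d1:-→d2:-→d3:-→d4:-→d5:-→d6:-→d7:-→d8:-→d9:-→d10:-→d11:-→d12:-→d13:-→d14:-→d15:-→d16:H5  best=H5
  del 66.32.0.0/11 (clear depth 11)
  + 66.0.0.0/8 (H5) depth=8
  ? 22.181.197.156  path d0:H6→d1:-→d2:-→d3:-→d4:-→d5:-→d6:-→d7:-→d8:-→d9:-→d10:-→d11:-→d12:-→d13:-→d14:-→d15:-→d16:H5→d17:-→d18:-→d19:H2  best=H2
  ? 22.181.192.242  path d0:H6→d1:-→d2:-→d3:-→d4:-→d5:-→d6:-→d7:-→d8:-→d9:-→d10:-→d11:-→d12:-→d13:-→d14:-→d15:-→d16:H5→d17:-→d18:-→d19:H2  best=H2
  + 0.0.0.0/0 (H4) depth=0
  ? 22.181.3.164  path d0:H4→d1:-→d2:-→d3:-→d4:-→d5:-→d6:-→d7:-→d8:-→d9:-→d10:-→d11:-→d12:-→d13:-→d14:-→d15:-→d16:H5  best=H5
  del 0.0.0.0/0 (clear depth 0)
  + 77.160.0.0/12 (H7) depth=12
  + 72.0.0.0/12 (H3) depth=12
  del 72.0.0.0/12 (clear depth 12)
  del 22.181.192.0/19 (clear depth 19)
  + 22.0.0.0/8 (H5) depth=8
  ? 22.181.0.6  path d0:-→d1:-→d2:-→d3:-→d4:-→d5:-→d6:-→d7:-→d8:H5→d9:-→d10:-→d11:-→d12:-→d13:-→d14:-→d15:-→d16:H5  best=H5
  + 66.36.192.0/20 (H6) depth=20
  + 77.166.177.88/32 (H5) depth=32
  + 77.160.0.0/12 (H0) depth=12
  ? 117.142.119.39  path d0:-→d1:-→d2:-  best=no-route

== LOOKUPS ==
["H6","H5","H2","H2","H5","H5","no-route"]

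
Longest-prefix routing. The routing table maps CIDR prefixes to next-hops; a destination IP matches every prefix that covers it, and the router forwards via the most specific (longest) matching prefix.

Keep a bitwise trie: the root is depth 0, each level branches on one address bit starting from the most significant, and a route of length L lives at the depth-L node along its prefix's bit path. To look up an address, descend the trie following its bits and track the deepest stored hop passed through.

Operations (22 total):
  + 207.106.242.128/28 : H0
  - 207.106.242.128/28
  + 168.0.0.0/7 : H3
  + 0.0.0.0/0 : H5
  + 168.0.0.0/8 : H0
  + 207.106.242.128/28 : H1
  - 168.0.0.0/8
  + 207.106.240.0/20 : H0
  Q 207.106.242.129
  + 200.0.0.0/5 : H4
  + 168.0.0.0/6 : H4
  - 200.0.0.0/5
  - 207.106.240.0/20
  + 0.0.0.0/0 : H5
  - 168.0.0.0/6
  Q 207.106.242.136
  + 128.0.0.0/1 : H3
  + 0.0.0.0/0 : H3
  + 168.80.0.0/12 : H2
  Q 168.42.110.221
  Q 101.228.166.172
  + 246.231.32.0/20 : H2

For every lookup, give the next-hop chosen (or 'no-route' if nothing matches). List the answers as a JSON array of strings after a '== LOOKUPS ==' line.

Apply in order:
  add 207.106.242.128/28 -> H0 at depth 28
  - 207.106.242.128/28 clear@28
  add 168.0.0.0/7 -> H3 at depth 7
  add 0.0.0.0/0 -> H5 at depth 0
  add 168.0.0.0/8 -> H0 at depth 8
  add 207.106.242.128/28 -> H1 at depth 28
  - 168.0.0.0/8 clear@8
  add 207.106.240.0/20 -> H0 at depth 20
  Q 207.106.242.129: descend 1100111101101010111100101000 ; hops seen [H5,H0,H1] ; pick H1
  add 200.0.0.0/5 -> H4 at depth 5
  add 168.0.0.0/6 -> H4 at depth 6
  - 200.0.0.0/5 clear@5
  - 207.106.240.0/20 clear@20
  add 0.0.0.0/0 -> H5 at depth 0
  - 168.0.0.0/6 clear@6
  Q 207.106.242.136: descend 1100111101101010111100101000 ; hops seen [H5,H1] ; pick H1
  add 128.0.0.0/1 -> H3 at depth 1
  add 0.0.0.0/0 -> H3 at depth 0
  add 168.80.0.0/12 -> H2 at depth 12
  Q 168.42.110.221: descend 101010000 ; hops seen [H3,H3,H3] ; pick H3
  Q 101.228.166.172: descend ε ; hops seen [H3] ; pick H3
  add 246.231.32.0/20 -> H2 at depth 20

== LOOKUPS ==
["H1","H1","H3","H3"]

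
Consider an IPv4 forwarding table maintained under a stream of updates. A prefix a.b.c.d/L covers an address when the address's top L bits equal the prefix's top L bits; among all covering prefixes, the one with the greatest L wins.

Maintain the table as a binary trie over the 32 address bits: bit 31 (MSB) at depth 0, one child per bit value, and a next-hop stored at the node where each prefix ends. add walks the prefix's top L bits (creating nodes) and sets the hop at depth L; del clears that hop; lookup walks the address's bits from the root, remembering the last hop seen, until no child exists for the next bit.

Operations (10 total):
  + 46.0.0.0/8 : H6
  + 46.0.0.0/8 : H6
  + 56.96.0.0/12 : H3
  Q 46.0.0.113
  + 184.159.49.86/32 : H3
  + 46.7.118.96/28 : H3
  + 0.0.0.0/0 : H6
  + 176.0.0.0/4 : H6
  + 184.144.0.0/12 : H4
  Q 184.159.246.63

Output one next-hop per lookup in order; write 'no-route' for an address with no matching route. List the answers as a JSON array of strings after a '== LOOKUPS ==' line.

Apply in order:
  + 46.0.0.0/8 (H6) depth=8
  + 46.0.0.0/8 (H6) depth=8
  + 56.96.0.0/12 (H3) depth=12
  ? 46.0.0.113  path d0:-→d1:-→d2:-→d3:-→d4:-→d5:-→d6:-→d7:-→d8:H6  best=H6
  + 184.159.49.86/32 (H3) depth=32
  + 46.7.118.96/28 (H3) depth=28
  + 0.0.0.0/0 (H6) depth=0
  + 176.0.0.0/4 (H6) depth=4
  + 184.144.0.0/12 (H4) depth=12
  ? 184.159.246.63  path d0:H6→d1:-→d2:-→d3:-→d4:H6→d5:-→d6:-→d7:-→d8:-→d9:-→d10:-→d11:-→d12:H4→d13:-→d14:-→d15:-→d16:-  best=H4

== LOOKUPS ==
["H6","H4"]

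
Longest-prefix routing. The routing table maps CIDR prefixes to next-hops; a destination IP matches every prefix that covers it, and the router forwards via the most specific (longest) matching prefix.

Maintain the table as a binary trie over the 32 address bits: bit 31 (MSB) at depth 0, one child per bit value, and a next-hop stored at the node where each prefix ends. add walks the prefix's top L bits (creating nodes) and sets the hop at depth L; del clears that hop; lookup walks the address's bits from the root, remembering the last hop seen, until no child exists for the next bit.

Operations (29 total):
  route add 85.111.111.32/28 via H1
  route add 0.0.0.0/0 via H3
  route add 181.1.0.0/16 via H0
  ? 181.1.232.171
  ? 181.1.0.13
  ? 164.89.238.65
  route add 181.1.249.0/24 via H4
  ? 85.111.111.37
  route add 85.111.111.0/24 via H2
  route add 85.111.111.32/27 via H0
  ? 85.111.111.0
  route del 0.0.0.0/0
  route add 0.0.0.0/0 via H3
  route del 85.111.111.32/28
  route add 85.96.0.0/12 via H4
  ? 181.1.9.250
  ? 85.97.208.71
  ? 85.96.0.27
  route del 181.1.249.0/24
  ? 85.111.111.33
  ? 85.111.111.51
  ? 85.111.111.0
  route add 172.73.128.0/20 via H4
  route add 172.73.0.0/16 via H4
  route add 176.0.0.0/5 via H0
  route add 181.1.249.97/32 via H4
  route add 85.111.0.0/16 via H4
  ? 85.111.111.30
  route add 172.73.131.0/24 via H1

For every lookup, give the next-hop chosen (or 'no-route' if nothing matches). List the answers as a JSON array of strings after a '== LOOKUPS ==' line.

Trace:
  + 85.111.111.32/28 (H1) depth=28
  + 0.0.0.0/0 (H3) depth=0
  + 181.1.0.0/16 (H0) depth=16
  Q 181.1.232.171: descend 1011010100000001 ; hops seen [H3,H0] ; pick H0
  Q 181.1.0.13: descend 1011010100000001 ; hops seen [H3,H0] ; pick H0
  Q 164.89.238.65: descend 101 ; hops seen [H3] ; pick H3
  + 181.1.249.0/24 (H4) depth=24
  Q 85.111.111.37: descend 0101010101101111011011110010 ; hops seen [H3,H1] ; pick H1
  + 85.111.111.0/24 (H2) depth=24
  + 85.111.111.32/27 (H0) depth=27
  Q 85.111.111.0: descend 01010101011011110110111100 ; hops seen [H3,H2] ; pick H2
  del 0.0.0.0/0 (clear depth 0)
  + 0.0.0.0/0 (H3) depth=0
  del 85.111.111.32/28 (clear depth 28)
  + 85.96.0.0/12 (H4) depth=12
  Q 181.1.9.250: descend 1011010100000001 ; hops seen [H3,H0] ; pick H0
  Q 85.97.208.71: descend 010101010110 ; hops seen [H3,H4] ; pick H4
  Q 85.96.0.27: descend 010101010110 ; hops seen [H3,H4] ; pick H4
  del 181.1.249.0/24 (clear depth 24)
  Q 85.111.111.33: descend 0101010101101111011011110010 ; hops seen [H3,H4,H2,H0] ; pick H0
  Q 85.111.111.51: descend 010101010110111101101111001 ; hops seen [H3,H4,H2,H0] ; pick H0
  Q 85.111.111.0: descend 01010101011011110110111100 ; hops seen [H3,H4,H2] ; pick H2
  + 172.73.128.0/20 (H4) depth=20
  + 172.73.0.0/16 (H4) depth=16
  + 176.0.0.0/5 (H0) depth=5
  + 181.1.249.97/32 (H4) depth=32
  + 85.111.0.0/16 (H4) depth=16
  Q 85.111.111.30: descend 01010101011011110110111100 ; hops seen [H3,H4,H4,H2] ; pick H2
  + 172.73.131.0/24 (H1) depth=24

== LOOKUPS ==
["H0","H0","H3","H1","H2","H0","H4","H4","H0","H0","H2","H2"]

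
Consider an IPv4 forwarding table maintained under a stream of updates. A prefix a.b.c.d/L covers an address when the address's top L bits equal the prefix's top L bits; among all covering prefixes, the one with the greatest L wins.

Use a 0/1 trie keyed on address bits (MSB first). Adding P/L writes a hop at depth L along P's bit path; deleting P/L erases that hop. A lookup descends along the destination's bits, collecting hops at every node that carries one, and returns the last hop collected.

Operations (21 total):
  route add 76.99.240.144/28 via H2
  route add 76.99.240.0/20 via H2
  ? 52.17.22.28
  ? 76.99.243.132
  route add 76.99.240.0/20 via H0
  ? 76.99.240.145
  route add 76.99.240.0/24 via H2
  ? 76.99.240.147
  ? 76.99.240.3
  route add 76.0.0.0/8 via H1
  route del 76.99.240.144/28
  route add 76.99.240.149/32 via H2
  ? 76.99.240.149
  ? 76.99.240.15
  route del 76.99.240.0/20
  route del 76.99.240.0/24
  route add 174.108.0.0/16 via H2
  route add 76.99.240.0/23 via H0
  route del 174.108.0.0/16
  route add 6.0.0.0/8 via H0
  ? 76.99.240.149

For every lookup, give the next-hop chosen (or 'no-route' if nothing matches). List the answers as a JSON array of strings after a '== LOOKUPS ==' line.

Trace:
  add 76.99.240.144/28 -> H2 at depth 28
  add 76.99.240.0/20 -> H2 at depth 20
  Q 52.17.22.28: descend 0 ; hops seen [∅] ; pick no-route
  Q 76.99.243.132: descend 0100110001100011111100 ; hops seen [H2] ; pick H2
  add 76.99.240.0/20 -> H0 at depth 20
  Q 76.99.240.145: descend 0100110001100011111100001001 ; hops seen [H0,H2] ; pick H2
  add 76.99.240.0/24 -> H2 at depth 24
  Q 76.99.240.147: descend 0100110001100011111100001001 ; hops seen [H0,H2,H2] ; pick H2
  Q 76.99.240.3: descend 010011000110001111110000 ; hops seen [H0,H2] ; pick H2
  add 76.0.0.0/8 -> H1 at depth 8
  del 76.99.240.144/28 (clear depth 28)
  add 76.99.240.149/32 -> H2 at depth 32
  Q 76.99.240.149: descend 01001100011000111111000010010101 ; hops seen [H1,H0,H2,H2] ; pick H2
  Q 76.99.240.15: descend 010011000110001111110000 ; hops seen [H1,H0,H2] ; pick H2
  del 76.99.240.0/20 (clear depth 20)
  del 76.99.240.0/24 (clear depth 24)
  add 174.108.0.0/16 -> H2 at depth 16
  add 76.99.240.0/23 -> H0 at depth 23
  del 174.108.0.0/16 (clear depth 16)
  add 6.0.0.0/8 -> H0 at depth 8
  Q 76.99.240.149: descend 01001100011000111111000010010101 ; hops seen [H1,H0,H2] ; pick H2

== LOOKUPS ==
["no-route","H2","H2","H2","H2","H2","H2","H2"]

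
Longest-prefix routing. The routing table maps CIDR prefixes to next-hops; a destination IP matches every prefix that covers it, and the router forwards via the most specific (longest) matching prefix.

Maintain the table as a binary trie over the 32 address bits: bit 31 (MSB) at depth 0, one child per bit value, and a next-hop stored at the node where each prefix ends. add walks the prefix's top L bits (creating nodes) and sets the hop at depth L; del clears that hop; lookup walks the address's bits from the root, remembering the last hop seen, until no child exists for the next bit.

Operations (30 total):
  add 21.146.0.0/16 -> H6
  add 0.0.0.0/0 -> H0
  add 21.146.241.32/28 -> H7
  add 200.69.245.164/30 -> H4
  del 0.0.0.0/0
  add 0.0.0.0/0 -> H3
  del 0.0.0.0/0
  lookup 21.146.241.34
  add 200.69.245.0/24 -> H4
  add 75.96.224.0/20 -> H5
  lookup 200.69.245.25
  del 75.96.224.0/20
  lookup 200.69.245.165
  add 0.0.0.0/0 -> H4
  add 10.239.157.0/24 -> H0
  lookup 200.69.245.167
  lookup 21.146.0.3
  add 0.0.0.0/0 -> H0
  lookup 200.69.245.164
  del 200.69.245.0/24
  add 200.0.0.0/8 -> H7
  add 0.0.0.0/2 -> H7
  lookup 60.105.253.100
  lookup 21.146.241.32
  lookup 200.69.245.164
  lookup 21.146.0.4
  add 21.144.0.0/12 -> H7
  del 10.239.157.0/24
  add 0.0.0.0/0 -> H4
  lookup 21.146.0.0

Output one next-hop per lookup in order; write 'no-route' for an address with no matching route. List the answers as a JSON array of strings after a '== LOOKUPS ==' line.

Apply in order:
  add 21.146.0.0/16 -> H6 at depth 16
  add 0.0.0.0/0 -> H0 at depth 0
  add 21.146.241.32/28 -> H7 at depth 28
  add 200.69.245.164/30 -> H4 at depth 30
  - 0.0.0.0/0 clear@0
  add 0.0.0.0/0 -> H3 at depth 0
  - 0.0.0.0/0 clear@0
  Q 21.146.241.34: descend 0001010110010010111100010010 ; hops seen [H6,H7] ; pick H7
  add 200.69.245.0/24 -> H4 at depth 24
  add 75.96.224.0/20 -> H5 at depth 20
  Q 200.69.245.25: descend 110010000100010111110101 ; hops seen [H4] ; pick H4
  - 75.96.224.0/20 clear@20
  Q 200.69.245.165: descend 110010000100010111110101101001 ; hops seen [H4,H4] ; pick H4
  add 0.0.0.0/0 -> H4 at depth 0
  add 10.239.157.0/24 -> H0 at depth 24
  Q 200.69.245.167: descend 110010000100010111110101101001 ; hops seen [H4,H4,H4] ; pick H4
  Q 21.146.0.3: descend 0001010110010010 ; hops seen [H4,H6] ; pick H6
  add 0.0.0.0/0 -> H0 at depth 0
  Q 200.69.245.164: descend 110010000100010111110101101001 ; hops seen [H0,H4,H4] ; pick H4
  - 200.69.245.0/24 clear@24
  add 200.0.0.0/8 -> H7 at depth 8
  add 0.0.0.0/2 -> H7 at depth 2
  Q 60.105.253.100: descend 00 ; hops seen [H0,H7] ; pick H7
  Q 21.146.241.32: descend 0001010110010010111100010010 ; hops seen [H0,H7,H6,H7] ; pick H7
  Q 200.69.245.164: descend 110010000100010111110101101001 ; hops seen [H0,H7,H4] ; pick H4
  Q 21.146.0.4: descend 0001010110010010 ; hops seen [H0,H7,H6] ; pick H6
  add 21.144.0.0/12 -> H7 at depth 12
  - 10.239.157.0/24 clear@24
  add 0.0.0.0/0 -> H4 at depth 0
  Q 21.146.0.0: descend 0001010110010010 ; hops seen [H4,H7,H7,H6] ; pick H6

== LOOKUPS ==
["H7","H4","H4","H4","H6","H4","H7","H7","H4","H6","H6"]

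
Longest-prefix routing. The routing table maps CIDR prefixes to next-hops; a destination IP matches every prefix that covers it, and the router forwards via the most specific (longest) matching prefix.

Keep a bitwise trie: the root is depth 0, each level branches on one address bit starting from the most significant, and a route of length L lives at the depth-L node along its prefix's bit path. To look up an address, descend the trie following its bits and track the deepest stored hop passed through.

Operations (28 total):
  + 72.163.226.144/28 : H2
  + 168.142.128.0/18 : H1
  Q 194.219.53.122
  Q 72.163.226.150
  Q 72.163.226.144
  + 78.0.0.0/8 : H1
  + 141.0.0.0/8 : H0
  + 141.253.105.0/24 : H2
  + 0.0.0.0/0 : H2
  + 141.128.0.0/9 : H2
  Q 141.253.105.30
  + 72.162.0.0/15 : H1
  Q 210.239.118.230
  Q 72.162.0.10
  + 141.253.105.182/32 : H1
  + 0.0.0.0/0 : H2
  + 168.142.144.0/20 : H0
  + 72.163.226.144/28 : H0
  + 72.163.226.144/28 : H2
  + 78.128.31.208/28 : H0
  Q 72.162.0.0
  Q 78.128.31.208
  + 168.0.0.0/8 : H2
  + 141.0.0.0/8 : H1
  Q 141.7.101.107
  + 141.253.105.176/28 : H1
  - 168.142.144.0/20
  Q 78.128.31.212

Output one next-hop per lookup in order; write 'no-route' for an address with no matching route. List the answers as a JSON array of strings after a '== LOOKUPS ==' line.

Trace:
  + 72.163.226.144/28 (H2) depth=28
  + 168.142.128.0/18 (H1) depth=18
  ? 194.219.53.122  path d0:-→d1:-  best=no-route
  ? 72.163.226.150  path d0:-→d1:-→d2:-→d3:-→d4:-→d5:-→d6:-→d7:-→d8:-→d9:-→d10:-→d11:-→d12:-→d13:-→d14:-→d15:-→d16:-→d17:-→d18:-→d19:-→d20:-→d21:-→d22:-→d23:-→d24:-→d25:-→d26:-→d27:-→d28:H2  best=H2
  ? 72.163.226.144  path d0:-→d1:-→d2:-→d3:-→d4:-→d5:-→d6:-→d7:-→d8:-→d9:-→d10:-→d11:-→d12:-→d13:-→d14:-→d15:-→d16:-→d17:-→d18:-→d19:-→d20:-→d21:-→d22:-→d23:-→d24:-→d25:-→d26:-→d27:-→d28:H2  best=H2
  + 78.0.0.0/8 (H1) depth=8
  + 141.0.0.0/8 (H0) depth=8
  + 141.253.105.0/24 (H2) depth=24
  + 0.0.0.0/0 (H2) depth=0
  + 141.128.0.0/9 (H2) depth=9
  ? 141.253.105.30  path d0:H2→d1:-→d2:-→d3:-→d4:-→d5:-→d6:-→d7:-→d8:H0→d9:H2→d10:-→d11:-→d12:-→d13:-→d14:-→d15:-→d16:-→d17:-→d18:-→d19:-→d20:-→d21:-→d22:-→d23:-→d24:H2  best=H2
  + 72.162.0.0/15 (H1) depth=15
  ? 210.239.118.230  path d0:H2→d1:-  best=H2
  ? 72.162.0.10  path d0:H2→d1:-→d2:-→d3:-→d4:-→d5:-→d6:-→d7:-→d8:-→d9:-→d10:-→d11:-→d12:-→d13:-→d14:-→d15:H1  best=H1
  + 141.253.105.182/32 (H1) depth=32
  + 0.0.0.0/0 (H2) depth=0
  + 168.142.144.0/20 (H0) depth=20
  + 72.163.226.144/28 (H0) depth=28
  + 72.163.226.144/28 (H2) depth=28
  + 78.128.31.208/28 (H0) depth=28
  ? 72.162.0.0  path d0:H2→d1:-→d2:-→d3:-→d4:-→d5:-→d6:-→d7:-→d8:-→d9:-→d10:-→d11:-→d12:-→d13:-→d14:-→d15:H1  best=H1
  ? 78.128.31.208  path d0:H2→d1:-→d2:-→d3:-→d4:-→d5:-→d6:-→d7:-→d8:H1→d9:-→d10:-→d11:-→d12:-→d13:-→d14:-→d15:-→d16:-→d17:-→d18:-→d19:-→d20:-→d21:-→d22:-→d23:-→d24:-→d25:-→d26:-→d27:-→d28:H0  best=H0
  + 168.0.0.0/8 (H2) depth=8
  + 141.0.0.0/8 (H1) depth=8
  ? 141.7.101.107  path d0:H2→d1:-→d2:-→d3:-→d4:-→d5:-→d6:-→d7:-→d8:H1  best=H1
  + 141.253.105.176/28 (H1) depth=28
  del 168.142.144.0/20 (clear depth 20)
  ? 78.128.31.212  path d0:H2→d1:-→d2:-→d3:-→d4:-→d5:-→d6:-→d7:-→d8:H1→d9:-→d10:-→d11:-→d12:-→d13:-→d14:-→d15:-→d16:-→d17:-→d18:-→d19:-→d20:-→d21:-→d22:-→d23:-→d24:-→d25:-→d26:-→d27:-→d28:H0  best=H0

== LOOKUPS ==
["no-route","H2","H2","H2","H2","H1","H1","H0","H1","H0"]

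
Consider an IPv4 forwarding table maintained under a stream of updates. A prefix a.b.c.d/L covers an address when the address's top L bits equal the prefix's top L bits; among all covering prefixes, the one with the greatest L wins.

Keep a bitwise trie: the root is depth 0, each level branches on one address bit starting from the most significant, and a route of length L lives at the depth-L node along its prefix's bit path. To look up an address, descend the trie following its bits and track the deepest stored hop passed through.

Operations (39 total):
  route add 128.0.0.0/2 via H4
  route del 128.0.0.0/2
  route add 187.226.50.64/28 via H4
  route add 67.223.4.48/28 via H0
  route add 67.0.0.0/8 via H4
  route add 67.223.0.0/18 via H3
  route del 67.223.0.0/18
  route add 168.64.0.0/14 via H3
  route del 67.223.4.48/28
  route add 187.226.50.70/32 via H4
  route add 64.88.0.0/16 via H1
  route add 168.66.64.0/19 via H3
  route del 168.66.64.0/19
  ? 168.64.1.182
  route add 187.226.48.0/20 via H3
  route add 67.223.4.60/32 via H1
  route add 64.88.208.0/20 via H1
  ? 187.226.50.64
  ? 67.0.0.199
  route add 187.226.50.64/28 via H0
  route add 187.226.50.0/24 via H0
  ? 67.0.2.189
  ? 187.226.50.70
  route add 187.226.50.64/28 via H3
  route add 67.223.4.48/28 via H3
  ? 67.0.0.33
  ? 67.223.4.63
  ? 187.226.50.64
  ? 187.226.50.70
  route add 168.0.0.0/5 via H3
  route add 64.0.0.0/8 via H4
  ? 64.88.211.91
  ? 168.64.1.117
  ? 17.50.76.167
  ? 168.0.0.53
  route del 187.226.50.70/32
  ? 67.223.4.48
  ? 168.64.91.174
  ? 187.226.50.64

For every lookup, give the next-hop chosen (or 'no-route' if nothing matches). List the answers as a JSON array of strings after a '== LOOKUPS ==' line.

Trace:
  + 128.0.0.0/2 (H4) depth=2
  del 128.0.0.0/2 (clear depth 2)
  + 187.226.50.64/28 (H4) depth=28
  + 67.223.4.48/28 (H0) depth=28
  + 67.0.0.0/8 (H4) depth=8
  + 67.223.0.0/18 (H3) depth=18
  del 67.223.0.0/18 (clear depth 18)
  + 168.64.0.0/14 (H3) depth=14
  del 67.223.4.48/28 (clear depth 28)
  + 187.226.50.70/32 (H4) depth=32
  + 64.88.0.0/16 (H1) depth=16
  + 168.66.64.0/19 (H3) depth=19
  del 168.66.64.0/19 (clear depth 19)
  ? 168.64.1.182  path d0:-→d1:-→d2:-→d3:-→d4:-→d5:-→d6:-→d7:-→d8:-→d9:-→d10:-→d11:-→d12:-→d13:-→d14:H3  best=H3
  + 187.226.48.0/20 (H3) depth=20
  + 67.223.4.60/32 (H1) depth=32
  + 64.88.208.0/20 (H1) depth=20
  ? 187.226.50.64  path d0:-→d1:-→d2:-→d3:-→d4:-→d5:-→d6:-→d7:-→d8:-→d9:-→d10:-→d11:-→d12:-→d13:-→d14:-→d15:-→d16:-→d17:-→d18:-→d19:-→d20:H3→d21:-→d22:-→d23:-→d24:-→d25:-→d26:-→d27:-→d28:H4→d29:-  best=H4
  ? 67.0.0.199  path d0:-→d1:-→d2:-→d3:-→d4:-→d5:-→d6:-→d7:-→d8:H4  best=H4
  + 187.226.50.64/28 (H0) depth=28
  + 187.226.50.0/24 (H0) depth=24
  ? 67.0.2.189  path d0:-→d1:-→d2:-→d3:-→d4:-→d5:-→d6:-→d7:-→d8:H4  best=H4
  ? 187.226.50.70  path d0:-→d1:-→d2:-→d3:-→d4:-→d5:-→d6:-→d7:-→d8:-→d9:-→d10:-→d11:-→d12:-→d13:-→d14:-→d15:-→d16:-→d17:-→d18:-→d19:-→d20:H3→d21:-→d22:-→d23:-→d24:H0→d25:-→d26:-→d27:-→d28:H0→d29:-→d30:-→d31:-→d32:H4  best=H4
  + 187.226.50.64/28 (H3) depth=28
  + 67.223.4.48/28 (H3) depth=28
  ? 67.0.0.33  path d0:-→d1:-→d2:-→d3:-→d4:-→d5:-→d6:-→d7:-→d8:H4  best=H4
  ? 67.223.4.63  path d0:-→d1:-→d2:-→d3:-→d4:-→d5:-→d6:-→d7:-→d8:H4→d9:-→d10:-→d11:-→d12:-→d13:-→d14:-→d15:-→d16:-→d17:-→d18:-→d19:-→d20:-→d21:-→d22:-→d23:-→d24:-→d25:-→d26:-→d27:-→d28:H3→d29:-→d30:-  best=H3
  ? 187.226.50.64  path d0:-→d1:-→d2:-→d3:-→d4:-→d5:-→d6:-→d7:-→d8:-→d9:-→d10:-→d11:-→d12:-→d13:-→d14:-→d15:-→d16:-→d17:-→d18:-→d19:-→d20:H3→d21:-→d22:-→d23:-→d24:H0→d25:-→d26:-→d27:-→d28:H3→d29:-  best=H3
  ? 187.226.50.70  path d0:-→d1:-→d2:-→d3:-→d4:-→d5:-→d6:-→d7:-→d8:-→d9:-→d10:-→d11:-→d12:-→d13:-→d14:-→d15:-→d16:-→d17:-→d18:-→d19:-→d20:H3→d21:-→d22:-→d23:-→d24:H0→d25:-→d26:-→d27:-→d28:H3→d29:-→d30:-→d31:-→d32:H4  best=H4
  + 168.0.0.0/5 (H3) depth=5
  + 64.0.0.0/8 (H4) depth=8
  ? 64.88.211.91  path d0:-→d1:-→d2:-→d3:-→d4:-→d5:-→d6:-→d7:-→d8:H4→d9:-→d10:-→d11:-→d12:-→d13:-→d14:-→d15:-→d16:H1→d17:-→d18:-→d19:-→d20:H1  best=H1
  ? 168.64.1.117  path d0:-→d1:-→d2:-→d3:-→d4:-→d5:H3→d6:-→d7:-→d8:-→d9:-→d10:-→d11:-→d12:-→d13:-→d14:H3  best=H3
  ? 17.50.76.167  path d0:-→d1:-  best=no-route
  ? 168.0.0.53  path d0:-→d1:-→d2:-→d3:-→d4:-→d5:H3→d6:-→d7:-→d8:-→d9:-  best=H3
  del 187.226.50.70/32 (clear depth 32)
  ? 67.223.4.48  path d0:-→d1:-→d2:-→d3:-→d4:-→d5:-→d6:-→d7:-→d8:H4→d9:-→d10:-→d11:-→d12:-→d13:-→d14:-→d15:-→d16:-→d17:-→d18:-→d19:-→d20:-→d21:-→d22:-→d23:-→d24:-→d25:-→d26:-→d27:-→d28:H3  best=H3
  ? 168.64.91.174  path d0:-→d1:-→d2:-→d3:-→d4:-→d5:H3→d6:-→d7:-→d8:-→d9:-→d10:-→d11:-→d12:-→d13:-→d14:H3  best=H3
  ? 187.226.50.64  path d0:-→d1:-→d2:-→d3:-→d4:-→d5:-→d6:-→d7:-→d8:-→d9:-→d10:-→d11:-→d12:-→d13:-→d14:-→d15:-→d16:-→d17:-→d18:-→d19:-→d20:H3→d21:-→d22:-→d23:-→d24:H0→d25:-→d26:-→d27:-→d28:H3→d29:-  best=H3

== LOOKUPS ==
["H3","H4","H4","H4","H4","H4","H3","H3","H4","H1","H3","no-route","H3","H3","H3","H3"]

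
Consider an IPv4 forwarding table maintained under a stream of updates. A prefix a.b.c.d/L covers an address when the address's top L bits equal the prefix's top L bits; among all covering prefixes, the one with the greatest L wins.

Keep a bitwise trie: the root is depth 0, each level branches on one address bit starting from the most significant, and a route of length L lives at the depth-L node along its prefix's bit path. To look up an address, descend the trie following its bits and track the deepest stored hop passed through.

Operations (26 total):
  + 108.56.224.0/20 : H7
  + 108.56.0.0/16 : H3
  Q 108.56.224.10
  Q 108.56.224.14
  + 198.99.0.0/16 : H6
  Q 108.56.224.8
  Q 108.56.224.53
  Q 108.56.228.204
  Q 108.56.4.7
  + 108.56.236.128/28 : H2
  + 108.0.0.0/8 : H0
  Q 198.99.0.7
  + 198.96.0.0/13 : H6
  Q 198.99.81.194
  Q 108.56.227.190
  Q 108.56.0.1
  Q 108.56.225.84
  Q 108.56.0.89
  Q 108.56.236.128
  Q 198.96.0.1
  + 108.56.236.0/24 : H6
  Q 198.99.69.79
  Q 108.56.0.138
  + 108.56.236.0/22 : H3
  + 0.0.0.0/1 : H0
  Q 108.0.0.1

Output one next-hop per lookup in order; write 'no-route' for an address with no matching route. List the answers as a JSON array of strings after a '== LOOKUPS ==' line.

Process each operation:
  add 108.56.224.0/20 -> H7 at depth 20
  add 108.56.0.0/16 -> H3 at depth 16
  ? 108.56.224.10  path d0:-→d1:-→d2:-→d3:-→d4:-→d5:-→d6:-→d7:-→d8:-→d9:-→d10:-→d11:-→d12:-→d13:-→d14:-→d15:-→d16:H3→d17:-→d18:-→d19:-→d20:H7  best=H7
  ? 108.56.224.14  path d0:-→d1:-→d2:-→d3:-→d4:-→d5:-→d6:-→d7:-→d8:-→d9:-→d10:-→d11:-→d12:-→d13:-→d14:-→d15:-→d16:H3→d17:-→d18:-→d19:-→d20:H7  best=H7
  add 198.99.0.0/16 -> H6 at depth 16
  ? 108.56.224.8  path d0:-→d1:-→d2:-→d3:-→d4:-→d5:-→d6:-→d7:-→d8:-→d9:-→d10:-→d11:-→d12:-→d13:-→d14:-→d15:-→d16:H3→d17:-→d18:-→d19:-→d20:H7  best=H7
  ? 108.56.224.53  path d0:-→d1:-→d2:-→d3:-→d4:-→d5:-→d6:-→d7:-→d8:-→d9:-→d10:-→d11:-→d12:-→d13:-→d14:-→d15:-→d16:H3→d17:-→d18:-→d19:-→d20:H7  best=H7
  ? 108.56.228.204  path d0:-→d1:-→d2:-→d3:-→d4:-→d5:-→d6:-→d7:-→d8:-→d9:-→d10:-→d11:-→d12:-→d13:-→d14:-→d15:-→d16:H3→d17:-→d18:-→d19:-→d20:H7  best=H7
  ? 108.56.4.7  path d0:-→d1:-→d2:-→d3:-→d4:-→d5:-→d6:-→d7:-→d8:-→d9:-→d10:-→d11:-→d12:-→d13:-→d14:-→d15:-→d16:H3  best=H3
  add 108.56.236.128/28 -> H2 at depth 28
  add 108.0.0.0/8 -> H0 at depth 8
  ? 198.99.0.7  path d0:-→d1:-→d2:-→d3:-→d4:-→d5:-→d6:-→d7:-→d8:-→d9:-→d10:-→d11:-→d12:-→d13:-→d14:-→d15:-→d16:H6  best=H6
  add 198.96.0.0/13 -> H6 at depth 13
  ? 198.99.81.194  path d0:-→d1:-→d2:-→d3:-→d4:-→d5:-→d6:-→d7:-→d8:-→d9:-→d10:-→d11:-→d12:-→d13:H6→d14:-→d15:-→d16:H6  best=H6
  ? 108.56.227.190  path d0:-→d1:-→d2:-→d3:-→d4:-→d5:-→d6:-→d7:-→d8:H0→d9:-→d10:-→d11:-→d12:-→d13:-→d14:-→d15:-→d16:H3→d17:-→d18:-→d19:-→d20:H7  best=H7
  ? 108.56.0.1  path d0:-→d1:-→d2:-→d3:-→d4:-→d5:-→d6:-→d7:-→d8:H0→d9:-→d10:-→d11:-→d12:-→d13:-→d14:-→d15:-→d16:H3  best=H3
  ? 108.56.225.84  path d0:-→d1:-→d2:-→d3:-→d4:-→d5:-→d6:-→d7:-→d8:H0→d9:-→d10:-→d11:-→d12:-→d13:-→d14:-→d15:-→d16:H3→d17:-→d18:-→d19:-→d20:H7  best=H7
  ? 108.56.0.89  path d0:-→d1:-→d2:-→d3:-→d4:-→d5:-→d6:-→d7:-→d8:H0→d9:-→d10:-→d11:-→d12:-→d13:-→d14:-→d15:-→d16:H3  best=H3
  ? 108.56.236.128  path d0:-→d1:-→d2:-→d3:-→d4:-→d5:-→d6:-→d7:-→d8:H0→d9:-→d10:-→d11:-→d12:-→d13:-→d14:-→d15:-→d16:H3→d17:-→d18:-→d19:-→d20:H7→d21:-→d22:-→d23:-→d24:-→d25:-→d26:-→d27:-→d28:H2  best=H2
  ? 198.96.0.1  path d0:-→d1:-→d2:-→d3:-→d4:-→d5:-→d6:-→d7:-→d8:-→d9:-→d10:-→d11:-→d12:-→d13:H6→d14:-  best=H6
  add 108.56.236.0/24 -> H6 at depth 24
  ? 198.99.69.79  path d0:-→d1:-→d2:-→d3:-→d4:-→d5:-→d6:-→d7:-→d8:-→d9:-→d10:-→d11:-→d12:-→d13:H6→d14:-→d15:-→d16:H6  best=H6
  ? 108.56.0.138  path d0:-→d1:-→d2:-→d3:-→d4:-→d5:-→d6:-→d7:-→d8:H0→d9:-→d10:-→d11:-→d12:-→d13:-→d14:-→d15:-→d16:H3  best=H3
  add 108.56.236.0/22 -> H3 at depth 22
  add 0.0.0.0/1 -> H0 at depth 1
  ? 108.0.0.1  path d0:-→d1:H0→d2:-→d3:-→d4:-→d5:-→d6:-→d7:-→d8:H0→d9:-→d10:-  best=H0

== LOOKUPS ==
["H7","H7","H7","H7","H7","H3","H6","H6","H7","H3","H7","H3","H2","H6","H6","H3","H0"]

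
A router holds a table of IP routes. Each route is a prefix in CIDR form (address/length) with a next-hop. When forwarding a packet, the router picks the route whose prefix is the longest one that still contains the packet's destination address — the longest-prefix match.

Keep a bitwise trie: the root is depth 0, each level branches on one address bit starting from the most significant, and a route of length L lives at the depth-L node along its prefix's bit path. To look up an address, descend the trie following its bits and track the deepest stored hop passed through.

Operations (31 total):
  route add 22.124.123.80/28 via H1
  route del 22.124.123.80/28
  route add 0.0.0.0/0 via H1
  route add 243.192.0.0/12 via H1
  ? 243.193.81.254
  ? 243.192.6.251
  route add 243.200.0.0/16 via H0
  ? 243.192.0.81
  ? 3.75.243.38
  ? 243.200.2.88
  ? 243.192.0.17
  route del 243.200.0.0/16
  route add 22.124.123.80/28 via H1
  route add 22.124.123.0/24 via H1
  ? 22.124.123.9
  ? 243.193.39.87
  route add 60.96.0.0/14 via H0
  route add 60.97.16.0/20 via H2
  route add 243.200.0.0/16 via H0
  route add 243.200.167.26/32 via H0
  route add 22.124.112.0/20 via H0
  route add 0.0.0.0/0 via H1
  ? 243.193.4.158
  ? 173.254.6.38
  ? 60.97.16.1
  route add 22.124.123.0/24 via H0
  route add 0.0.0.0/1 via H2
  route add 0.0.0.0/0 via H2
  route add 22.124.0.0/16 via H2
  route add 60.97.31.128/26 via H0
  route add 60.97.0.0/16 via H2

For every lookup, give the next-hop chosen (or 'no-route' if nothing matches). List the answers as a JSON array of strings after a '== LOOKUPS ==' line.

Process each operation:
  + 22.124.123.80/28 (H1) depth=28
  - 22.124.123.80/28 clear@28
  + 0.0.0.0/0 (H1) depth=0
  + 243.192.0.0/12 (H1) depth=12
  lookup 243.193.81.254: bits 111100111100 walk d0:H1→d1:-→d2:-→d3:-→d4:-→d5:-→d6:-→d7:-→d8:-→d9:-→d10:-→d11:-→d12:H1 -> H1
  lookup 243.192.6.251: bits 111100111100 walk d0:H1→d1:-→d2:-→d3:-→d4:-→d5:-→d6:-→d7:-→d8:-→d9:-→d10:-→d11:-→d12:H1 -> H1
  + 243.200.0.0/16 (H0) depth=16
  lookup 243.192.0.81: bits 111100111100 walk d0:H1→d1:-→d2:-→d3:-→d4:-→d5:-→d6:-→d7:-→d8:-→d9:-→d10:-→d11:-→d12:H1 -> H1
  lookup 3.75.243.38: bits 000 walk d0:H1→d1:-→d2:-→d3:- -> H1
  lookup 243.200.2.88: bits 1111001111001000 walk d0:H1→d1:-→d2:-→d3:-→d4:-→d5:-→d6:-→d7:-→d8:-→d9:-→d10:-→d11:-→d12:H1→d13:-→d14:-→d15:-→d16:H0 -> H0
  lookup 243.192.0.17: bits 111100111100 walk d0:H1→d1:-→d2:-→d3:-→d4:-→d5:-→d6:-→d7:-→d8:-→d9:-→d10:-→d11:-→d12:H1 -> H1
  - 243.200.0.0/16 clear@16
  + 22.124.123.80/28 (H1) depth=28
  + 22.124.123.0/24 (H1) depth=24
  lookup 22.124.123.9: bits 0001011001111100011110110 walk d0:H1→d1:-→d2:-→d3:-→d4:-→d5:-→d6:-→d7:-→d8:-→d9:-→d10:-→d11:-→d12:-→d13:-→d14:-→d15:-→d16:-→d17:-→d18:-→d19:-→d20:-→d21:-→d22:-→d23:-→d24:H1→d25:- -> H1
  lookup 243.193.39.87: bits 111100111100 walk d0:H1→d1:-→d2:-→d3:-→d4:-→d5:-→d6:-→d7:-→d8:-→d9:-→d10:-→d11:-→d12:H1 -> H1
  + 60.96.0.0/14 (H0) depth=14
  + 60.97.16.0/20 (H2) depth=20
  + 243.200.0.0/16 (H0) depth=16
  + 243.200.167.26/32 (H0) depth=32
  + 22.124.112.0/20 (H0) depth=20
  + 0.0.0.0/0 (H1) depth=0
  lookup 243.193.4.158: bits 111100111100 walk d0:H1→d1:-→d2:-→d3:-→d4:-→d5:-→d6:-→d7:-→d8:-→d9:-→d10:-→d11:-→d12:H1 -> H1
  lookup 173.254.6.38: bits 1 walk d0:H1→d1:- -> H1
  lookup 60.97.16.1: bits 00111100011000010001 walk d0:H1→d1:-→d2:-→d3:-→d4:-→d5:-→d6:-→d7:-→d8:-→d9:-→d10:-→d11:-→d12:-→d13:-→d14:H0→d15:-→d16:-→d17:-→d18:-→d19:-→d20:H2 -> H2
  + 22.124.123.0/24 (H0) depth=24
  + 0.0.0.0/1 (H2) depth=1
  + 0.0.0.0/0 (H2) depth=0
  + 22.124.0.0/16 (H2) depth=16
  + 60.97.31.128/26 (H0) depth=26
  + 60.97.0.0/16 (H2) depth=16

== LOOKUPS ==
["H1","H1","H1","H1","H0","H1","H1","H1","H1","H1","H2"]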